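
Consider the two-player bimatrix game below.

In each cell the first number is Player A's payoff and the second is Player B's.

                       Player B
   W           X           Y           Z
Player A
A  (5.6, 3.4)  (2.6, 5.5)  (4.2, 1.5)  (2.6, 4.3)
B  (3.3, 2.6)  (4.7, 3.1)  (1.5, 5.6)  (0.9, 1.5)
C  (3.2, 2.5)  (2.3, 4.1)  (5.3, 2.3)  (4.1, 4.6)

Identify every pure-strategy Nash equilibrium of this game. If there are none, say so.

Player A against W: payoffs 5.6, 3.3, 3.2 → best response A.
Player A against X: payoffs 2.6, 4.7, 2.3 → best response B.
Player A against Y: payoffs 4.2, 1.5, 5.3 → best response C.
Player A against Z: payoffs 2.6, 0.9, 4.1 → best response C.
Player B against A: payoffs 3.4, 5.5, 1.5, 4.3 → best response X.
Player B against B: payoffs 2.6, 3.1, 5.6, 1.5 → best response Y.
Player B against C: payoffs 2.5, 4.1, 2.3, 4.6 → best response Z.
Mutual best responses: (C, Z).

The unique pure-strategy Nash equilibrium is (C, Z).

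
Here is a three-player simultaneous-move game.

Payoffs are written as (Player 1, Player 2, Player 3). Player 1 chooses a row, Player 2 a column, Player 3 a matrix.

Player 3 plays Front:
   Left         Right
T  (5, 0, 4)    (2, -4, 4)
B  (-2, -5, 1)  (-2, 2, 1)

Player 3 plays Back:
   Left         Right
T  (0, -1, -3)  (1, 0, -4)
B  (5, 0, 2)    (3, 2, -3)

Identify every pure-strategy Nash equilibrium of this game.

(T, Left, Front)

Mark each player's best response to every combination of opponents' strategies; a profile where every player is best-responding is a pure Nash equilibrium.
Player 1 against (Left, Front): payoffs 5, -2 → best response T.
Player 1 against (Left, Back): payoffs 0, 5 → best response B.
Player 1 against (Right, Front): payoffs 2, -2 → best response T.
Player 1 against (Right, Back): payoffs 1, 3 → best response B.
Player 2 against (T, Front): payoffs 0, -4 → best response Left.
Player 2 against (T, Back): payoffs -1, 0 → best response Right.
Player 2 against (B, Front): payoffs -5, 2 → best response Right.
Player 2 against (B, Back): payoffs 0, 2 → best response Right.
Player 3 against (T, Left): payoffs 4, -3 → best response Front.
Player 3 against (T, Right): payoffs 4, -4 → best response Front.
Player 3 against (B, Left): payoffs 1, 2 → best response Back.
Player 3 against (B, Right): payoffs 1, -3 → best response Front.
Mutual best responses: (T, Left, Front).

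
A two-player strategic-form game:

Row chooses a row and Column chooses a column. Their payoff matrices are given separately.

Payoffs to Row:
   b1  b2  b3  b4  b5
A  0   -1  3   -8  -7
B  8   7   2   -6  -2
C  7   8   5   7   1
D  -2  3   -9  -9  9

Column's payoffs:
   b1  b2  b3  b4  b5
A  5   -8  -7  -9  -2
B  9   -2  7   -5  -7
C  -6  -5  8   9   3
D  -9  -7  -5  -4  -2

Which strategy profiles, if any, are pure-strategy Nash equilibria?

Row against b1: payoffs 0, 8, 7, -2 → best response B.
Row against b2: payoffs -1, 7, 8, 3 → best response C.
Row against b3: payoffs 3, 2, 5, -9 → best response C.
Row against b4: payoffs -8, -6, 7, -9 → best response C.
Row against b5: payoffs -7, -2, 1, 9 → best response D.
Column against A: payoffs 5, -8, -7, -9, -2 → best response b1.
Column against B: payoffs 9, -2, 7, -5, -7 → best response b1.
Column against C: payoffs -6, -5, 8, 9, 3 → best response b4.
Column against D: payoffs -9, -7, -5, -4, -2 → best response b5.
Mutual best responses: (B, b1); (C, b4); (D, b5).

Pure-strategy Nash equilibria: (B, b1) and (C, b4) and (D, b5)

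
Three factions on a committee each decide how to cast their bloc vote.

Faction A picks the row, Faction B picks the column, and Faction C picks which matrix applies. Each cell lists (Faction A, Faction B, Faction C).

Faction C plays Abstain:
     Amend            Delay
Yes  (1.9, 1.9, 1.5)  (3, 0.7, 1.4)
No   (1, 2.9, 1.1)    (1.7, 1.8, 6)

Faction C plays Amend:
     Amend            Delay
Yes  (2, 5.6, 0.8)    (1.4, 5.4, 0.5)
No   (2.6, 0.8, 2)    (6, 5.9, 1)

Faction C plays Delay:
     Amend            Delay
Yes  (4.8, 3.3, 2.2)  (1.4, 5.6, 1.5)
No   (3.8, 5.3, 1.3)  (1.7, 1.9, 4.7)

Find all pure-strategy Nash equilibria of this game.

Faction A against (Amend, Abstain): payoffs 1.9, 1 → best response Yes.
Faction A against (Amend, Amend): payoffs 2, 2.6 → best response No.
Faction A against (Amend, Delay): payoffs 4.8, 3.8 → best response Yes.
Faction A against (Delay, Abstain): payoffs 3, 1.7 → best response Yes.
Faction A against (Delay, Amend): payoffs 1.4, 6 → best response No.
Faction A against (Delay, Delay): payoffs 1.4, 1.7 → best response No.
Faction B against (Yes, Abstain): payoffs 1.9, 0.7 → best response Amend.
Faction B against (Yes, Amend): payoffs 5.6, 5.4 → best response Amend.
Faction B against (Yes, Delay): payoffs 3.3, 5.6 → best response Delay.
Faction B against (No, Abstain): payoffs 2.9, 1.8 → best response Amend.
Faction B against (No, Amend): payoffs 0.8, 5.9 → best response Delay.
Faction B against (No, Delay): payoffs 5.3, 1.9 → best response Amend.
Faction C against (Yes, Amend): payoffs 1.5, 0.8, 2.2 → best response Delay.
Faction C against (Yes, Delay): payoffs 1.4, 0.5, 1.5 → best response Delay.
Faction C against (No, Amend): payoffs 1.1, 2, 1.3 → best response Amend.
Faction C against (No, Delay): payoffs 6, 1, 4.7 → best response Abstain.
No profile is a mutual best response for all players.

No pure-strategy Nash equilibrium.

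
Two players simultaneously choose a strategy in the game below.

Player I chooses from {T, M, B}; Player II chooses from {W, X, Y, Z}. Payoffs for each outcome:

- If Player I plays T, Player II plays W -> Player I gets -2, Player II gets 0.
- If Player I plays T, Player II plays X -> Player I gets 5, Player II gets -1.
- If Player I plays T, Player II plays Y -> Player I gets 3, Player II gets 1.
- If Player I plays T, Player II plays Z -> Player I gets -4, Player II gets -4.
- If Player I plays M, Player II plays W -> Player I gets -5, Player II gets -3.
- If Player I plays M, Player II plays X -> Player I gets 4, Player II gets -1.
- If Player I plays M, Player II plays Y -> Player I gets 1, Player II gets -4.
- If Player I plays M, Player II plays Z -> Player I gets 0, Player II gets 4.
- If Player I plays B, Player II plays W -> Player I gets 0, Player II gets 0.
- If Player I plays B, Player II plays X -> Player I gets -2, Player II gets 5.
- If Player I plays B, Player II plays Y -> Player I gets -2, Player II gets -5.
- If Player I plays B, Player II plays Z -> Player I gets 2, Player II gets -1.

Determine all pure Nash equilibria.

Player I against W: payoffs -2, -5, 0 → best response B.
Player I against X: payoffs 5, 4, -2 → best response T.
Player I against Y: payoffs 3, 1, -2 → best response T.
Player I against Z: payoffs -4, 0, 2 → best response B.
Player II against T: payoffs 0, -1, 1, -4 → best response Y.
Player II against M: payoffs -3, -1, -4, 4 → best response Z.
Player II against B: payoffs 0, 5, -5, -1 → best response X.
Mutual best responses: (T, Y).

Pure NE: (T, Y)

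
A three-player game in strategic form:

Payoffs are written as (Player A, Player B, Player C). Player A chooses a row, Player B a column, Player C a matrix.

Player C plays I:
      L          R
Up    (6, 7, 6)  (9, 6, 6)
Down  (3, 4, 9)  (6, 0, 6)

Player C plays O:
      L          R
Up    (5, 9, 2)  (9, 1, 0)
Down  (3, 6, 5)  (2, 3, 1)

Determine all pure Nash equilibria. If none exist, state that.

(Up, L, I): Player A gets 6, best alternative 3; Player B gets 7, best alternative 6; Player C gets 6, best alternative 2. No profitable deviation — NE.
(Up, L, O): Player C can switch to I (2 → 6). Not NE.
(Up, R, I): Player B can switch to L (6 → 7). Not NE.
(Up, R, O): Player B can switch to L (1 → 9). Not NE.
(Down, L, I): Player A can switch to Up (3 → 6). Not NE.
(Down, L, O): Player A can switch to Up (3 → 5). Not NE.
(Down, R, I): Player A can switch to Up (6 → 9). Not NE.
(Down, R, O): Player A can switch to Up (2 → 9). Not NE.

Pure NE: (Up, L, I)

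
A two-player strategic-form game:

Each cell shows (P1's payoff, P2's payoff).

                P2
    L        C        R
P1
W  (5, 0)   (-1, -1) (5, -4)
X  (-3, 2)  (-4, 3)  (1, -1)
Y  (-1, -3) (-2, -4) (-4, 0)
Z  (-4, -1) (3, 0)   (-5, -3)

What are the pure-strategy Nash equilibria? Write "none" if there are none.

For each player, find the best response to each opponent profile; mutual best responses are the pure NE.
P1 against L: payoffs 5, -3, -1, -4 → best response W.
P1 against C: payoffs -1, -4, -2, 3 → best response Z.
P1 against R: payoffs 5, 1, -4, -5 → best response W.
P2 against W: payoffs 0, -1, -4 → best response L.
P2 against X: payoffs 2, 3, -1 → best response C.
P2 against Y: payoffs -3, -4, 0 → best response R.
P2 against Z: payoffs -1, 0, -3 → best response C.
Mutual best responses: (W, L); (Z, C).

The pure Nash equilibria are (W, L), (Z, C).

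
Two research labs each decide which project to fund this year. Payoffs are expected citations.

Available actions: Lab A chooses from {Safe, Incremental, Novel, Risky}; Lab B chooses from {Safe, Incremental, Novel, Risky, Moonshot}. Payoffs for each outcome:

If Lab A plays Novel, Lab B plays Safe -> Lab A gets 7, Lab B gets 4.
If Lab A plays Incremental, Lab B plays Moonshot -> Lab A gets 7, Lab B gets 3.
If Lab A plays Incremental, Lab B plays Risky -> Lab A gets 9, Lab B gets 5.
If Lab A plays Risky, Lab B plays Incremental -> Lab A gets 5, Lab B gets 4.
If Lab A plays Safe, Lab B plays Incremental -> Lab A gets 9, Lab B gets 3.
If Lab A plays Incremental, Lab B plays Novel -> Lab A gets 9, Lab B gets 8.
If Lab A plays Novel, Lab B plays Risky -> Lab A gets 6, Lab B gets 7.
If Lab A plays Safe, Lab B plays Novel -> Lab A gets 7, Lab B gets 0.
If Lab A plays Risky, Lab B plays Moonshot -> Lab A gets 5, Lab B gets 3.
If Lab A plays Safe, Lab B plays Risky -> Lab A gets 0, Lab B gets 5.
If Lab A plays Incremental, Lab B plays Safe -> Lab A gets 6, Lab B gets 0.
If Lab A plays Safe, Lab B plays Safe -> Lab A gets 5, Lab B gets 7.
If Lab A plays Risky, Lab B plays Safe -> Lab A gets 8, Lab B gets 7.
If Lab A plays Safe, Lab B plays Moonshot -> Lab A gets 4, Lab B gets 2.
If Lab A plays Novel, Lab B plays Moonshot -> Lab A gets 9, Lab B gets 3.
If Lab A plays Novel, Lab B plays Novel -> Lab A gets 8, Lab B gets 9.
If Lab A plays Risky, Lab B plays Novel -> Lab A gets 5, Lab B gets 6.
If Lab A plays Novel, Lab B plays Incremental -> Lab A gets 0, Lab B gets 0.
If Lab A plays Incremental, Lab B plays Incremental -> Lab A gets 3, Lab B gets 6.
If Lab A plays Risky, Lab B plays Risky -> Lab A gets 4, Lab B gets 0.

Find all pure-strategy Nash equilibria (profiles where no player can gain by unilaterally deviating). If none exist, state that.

Lab A against Safe: payoffs 5, 6, 7, 8 → best response Risky.
Lab A against Incremental: payoffs 9, 3, 0, 5 → best response Safe.
Lab A against Novel: payoffs 7, 9, 8, 5 → best response Incremental.
Lab A against Risky: payoffs 0, 9, 6, 4 → best response Incremental.
Lab A against Moonshot: payoffs 4, 7, 9, 5 → best response Novel.
Lab B against Safe: payoffs 7, 3, 0, 5, 2 → best response Safe.
Lab B against Incremental: payoffs 0, 6, 8, 5, 3 → best response Novel.
Lab B against Novel: payoffs 4, 0, 9, 7, 3 → best response Novel.
Lab B against Risky: payoffs 7, 4, 6, 0, 3 → best response Safe.
Mutual best responses: (Incremental, Novel); (Risky, Safe).

Pure-strategy Nash equilibria: (Incremental, Novel); (Risky, Safe)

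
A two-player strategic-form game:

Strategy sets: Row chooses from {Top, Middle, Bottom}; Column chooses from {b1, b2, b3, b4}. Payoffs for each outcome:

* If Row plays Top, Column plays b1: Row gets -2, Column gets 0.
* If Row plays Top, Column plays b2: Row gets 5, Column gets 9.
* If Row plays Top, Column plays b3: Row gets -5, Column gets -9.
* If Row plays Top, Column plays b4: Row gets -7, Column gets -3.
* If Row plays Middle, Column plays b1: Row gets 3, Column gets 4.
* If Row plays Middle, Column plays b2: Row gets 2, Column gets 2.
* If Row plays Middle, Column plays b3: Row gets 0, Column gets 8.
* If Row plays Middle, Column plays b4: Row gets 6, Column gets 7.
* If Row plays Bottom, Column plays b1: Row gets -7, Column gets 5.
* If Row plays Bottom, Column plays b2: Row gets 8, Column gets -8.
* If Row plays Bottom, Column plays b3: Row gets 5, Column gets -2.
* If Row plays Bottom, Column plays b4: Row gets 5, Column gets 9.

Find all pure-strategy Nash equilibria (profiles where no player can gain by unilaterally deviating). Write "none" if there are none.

There is no pure-strategy Nash equilibrium.

Row against b1: payoffs -2, 3, -7 → best response Middle.
Row against b2: payoffs 5, 2, 8 → best response Bottom.
Row against b3: payoffs -5, 0, 5 → best response Bottom.
Row against b4: payoffs -7, 6, 5 → best response Middle.
Column against Top: payoffs 0, 9, -9, -3 → best response b2.
Column against Middle: payoffs 4, 2, 8, 7 → best response b3.
Column against Bottom: payoffs 5, -8, -2, 9 → best response b4.
No profile is a mutual best response for all players.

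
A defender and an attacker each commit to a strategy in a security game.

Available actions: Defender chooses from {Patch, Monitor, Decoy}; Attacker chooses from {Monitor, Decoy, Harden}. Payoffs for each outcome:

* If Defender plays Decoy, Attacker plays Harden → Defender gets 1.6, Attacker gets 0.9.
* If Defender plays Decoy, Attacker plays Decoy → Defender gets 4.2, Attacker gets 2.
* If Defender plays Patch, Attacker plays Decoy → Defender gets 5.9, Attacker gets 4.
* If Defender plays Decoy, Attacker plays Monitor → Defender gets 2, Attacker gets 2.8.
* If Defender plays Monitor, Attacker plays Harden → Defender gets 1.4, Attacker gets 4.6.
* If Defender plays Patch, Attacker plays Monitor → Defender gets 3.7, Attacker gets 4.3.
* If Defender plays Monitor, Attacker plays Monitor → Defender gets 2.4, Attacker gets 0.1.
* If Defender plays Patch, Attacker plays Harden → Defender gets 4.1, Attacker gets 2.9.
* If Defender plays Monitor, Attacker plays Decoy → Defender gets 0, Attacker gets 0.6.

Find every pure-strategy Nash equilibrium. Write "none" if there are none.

Pure NE: (Patch, Monitor)

Defender against Monitor: payoffs 3.7, 2.4, 2 → best response Patch.
Defender against Decoy: payoffs 5.9, 0, 4.2 → best response Patch.
Defender against Harden: payoffs 4.1, 1.4, 1.6 → best response Patch.
Attacker against Patch: payoffs 4.3, 4, 2.9 → best response Monitor.
Attacker against Monitor: payoffs 0.1, 0.6, 4.6 → best response Harden.
Attacker against Decoy: payoffs 2.8, 2, 0.9 → best response Monitor.
Mutual best responses: (Patch, Monitor).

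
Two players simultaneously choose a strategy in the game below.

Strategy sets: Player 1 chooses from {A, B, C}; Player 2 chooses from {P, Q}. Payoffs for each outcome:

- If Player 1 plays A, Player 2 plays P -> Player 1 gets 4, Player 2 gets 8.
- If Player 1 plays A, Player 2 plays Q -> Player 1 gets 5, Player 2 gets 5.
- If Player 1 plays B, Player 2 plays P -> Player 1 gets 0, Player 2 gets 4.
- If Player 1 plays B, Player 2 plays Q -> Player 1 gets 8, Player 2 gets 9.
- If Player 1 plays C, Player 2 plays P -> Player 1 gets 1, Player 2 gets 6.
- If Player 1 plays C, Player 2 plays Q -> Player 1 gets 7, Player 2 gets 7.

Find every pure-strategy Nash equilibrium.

For each player, find the best response to each opponent profile; mutual best responses are the pure NE.
Player 1 against P: payoffs 4, 0, 1 → best response A.
Player 1 against Q: payoffs 5, 8, 7 → best response B.
Player 2 against A: payoffs 8, 5 → best response P.
Player 2 against B: payoffs 4, 9 → best response Q.
Player 2 against C: payoffs 6, 7 → best response Q.
Mutual best responses: (A, P); (B, Q).

(A, P) and (B, Q)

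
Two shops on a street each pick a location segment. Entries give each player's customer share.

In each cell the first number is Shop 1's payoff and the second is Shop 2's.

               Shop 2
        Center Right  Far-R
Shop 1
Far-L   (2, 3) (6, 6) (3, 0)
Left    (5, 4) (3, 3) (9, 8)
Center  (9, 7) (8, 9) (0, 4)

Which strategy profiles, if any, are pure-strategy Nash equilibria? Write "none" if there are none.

Pure-strategy Nash equilibria: (Left, Far-R), (Center, Right)

Mark each player's best response to every combination of opponents' strategies; a profile where every player is best-responding is a pure Nash equilibrium.
Shop 1 against Center: payoffs 2, 5, 9 → best response Center.
Shop 1 against Right: payoffs 6, 3, 8 → best response Center.
Shop 1 against Far-R: payoffs 3, 9, 0 → best response Left.
Shop 2 against Far-L: payoffs 3, 6, 0 → best response Right.
Shop 2 against Left: payoffs 4, 3, 8 → best response Far-R.
Shop 2 against Center: payoffs 7, 9, 4 → best response Right.
Mutual best responses: (Left, Far-R); (Center, Right).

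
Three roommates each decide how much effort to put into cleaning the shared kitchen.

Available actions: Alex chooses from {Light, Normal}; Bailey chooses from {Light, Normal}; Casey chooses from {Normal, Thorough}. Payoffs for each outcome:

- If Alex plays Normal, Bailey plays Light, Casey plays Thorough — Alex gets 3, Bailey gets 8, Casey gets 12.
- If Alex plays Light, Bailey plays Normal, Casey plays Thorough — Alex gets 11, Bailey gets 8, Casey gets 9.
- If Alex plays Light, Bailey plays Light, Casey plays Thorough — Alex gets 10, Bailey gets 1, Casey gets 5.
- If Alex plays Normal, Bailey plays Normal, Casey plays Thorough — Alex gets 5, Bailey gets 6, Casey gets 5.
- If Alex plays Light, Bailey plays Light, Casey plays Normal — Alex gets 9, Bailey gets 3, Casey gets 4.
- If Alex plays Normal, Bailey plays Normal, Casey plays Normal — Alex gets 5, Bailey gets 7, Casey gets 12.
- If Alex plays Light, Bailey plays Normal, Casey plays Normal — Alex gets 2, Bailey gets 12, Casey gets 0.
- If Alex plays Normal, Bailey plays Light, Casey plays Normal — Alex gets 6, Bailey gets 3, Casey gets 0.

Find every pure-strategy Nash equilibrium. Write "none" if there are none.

(Light, Normal, Thorough), (Normal, Normal, Normal)

Alex against (Light, Normal): payoffs 9, 6 → best response Light.
Alex against (Light, Thorough): payoffs 10, 3 → best response Light.
Alex against (Normal, Normal): payoffs 2, 5 → best response Normal.
Alex against (Normal, Thorough): payoffs 11, 5 → best response Light.
Bailey against (Light, Normal): payoffs 3, 12 → best response Normal.
Bailey against (Light, Thorough): payoffs 1, 8 → best response Normal.
Bailey against (Normal, Normal): payoffs 3, 7 → best response Normal.
Bailey against (Normal, Thorough): payoffs 8, 6 → best response Light.
Casey against (Light, Light): payoffs 4, 5 → best response Thorough.
Casey against (Light, Normal): payoffs 0, 9 → best response Thorough.
Casey against (Normal, Light): payoffs 0, 12 → best response Thorough.
Casey against (Normal, Normal): payoffs 12, 5 → best response Normal.
Mutual best responses: (Light, Normal, Thorough); (Normal, Normal, Normal).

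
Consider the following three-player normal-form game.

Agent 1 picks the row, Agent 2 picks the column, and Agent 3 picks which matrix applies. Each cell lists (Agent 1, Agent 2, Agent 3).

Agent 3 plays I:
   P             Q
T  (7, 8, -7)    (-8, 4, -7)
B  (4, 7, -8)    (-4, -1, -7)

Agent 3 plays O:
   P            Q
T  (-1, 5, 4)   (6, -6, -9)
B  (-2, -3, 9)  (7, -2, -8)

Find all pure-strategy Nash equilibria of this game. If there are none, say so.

(T, P, I): Agent 3 can switch to O (-7 → 4). Not NE.
(T, P, O): Agent 1 gets -1, best alternative -2; Agent 2 gets 5, best alternative -6; Agent 3 gets 4, best alternative -7. No profitable deviation — NE.
(T, Q, I): Agent 1 can switch to B (-8 → -4). Not NE.
(T, Q, O): Agent 1 can switch to B (6 → 7). Not NE.
(B, P, I): Agent 1 can switch to T (4 → 7). Not NE.
(B, P, O): Agent 1 can switch to T (-2 → -1). Not NE.
(B, Q, I): Agent 2 can switch to P (-1 → 7). Not NE.
(B, Q, O): Agent 3 can switch to I (-8 → -7). Not NE.

Pure NE: (T, P, O)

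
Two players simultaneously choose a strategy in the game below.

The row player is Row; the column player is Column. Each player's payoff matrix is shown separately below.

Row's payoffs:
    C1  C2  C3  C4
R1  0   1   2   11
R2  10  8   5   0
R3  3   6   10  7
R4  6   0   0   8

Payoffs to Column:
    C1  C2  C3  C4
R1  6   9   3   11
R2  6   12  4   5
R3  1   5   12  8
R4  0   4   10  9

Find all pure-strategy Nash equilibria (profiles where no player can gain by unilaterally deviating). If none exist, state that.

(R1, C4); (R2, C2); (R3, C3)

(R1, C1): Row can switch to R2 (0 → 10). Not NE.
(R1, C2): Row can switch to R2 (1 → 8). Not NE.
(R1, C3): Row can switch to R2 (2 → 5). Not NE.
(R1, C4): Row gets 11, best alternative 8; Column gets 11, best alternative 9. No profitable deviation — NE.
(R2, C1): Column can switch to C2 (6 → 12). Not NE.
(R2, C2): Row gets 8, best alternative 6; Column gets 12, best alternative 6. No profitable deviation — NE.
(R2, C3): Row can switch to R3 (5 → 10). Not NE.
(R2, C4): Row can switch to R1 (0 → 11). Not NE.
(R3, C1): Row can switch to R2 (3 → 10). Not NE.
(R3, C2): Row can switch to R2 (6 → 8). Not NE.
(R3, C3): Row gets 10, best alternative 5; Column gets 12, best alternative 8. No profitable deviation — NE.
(R3, C4): Row can switch to R1 (7 → 11). Not NE.
(R4, C1): Row can switch to R2 (6 → 10). Not NE.
(The remaining 3 profiles each have a profitable deviation by the same check.)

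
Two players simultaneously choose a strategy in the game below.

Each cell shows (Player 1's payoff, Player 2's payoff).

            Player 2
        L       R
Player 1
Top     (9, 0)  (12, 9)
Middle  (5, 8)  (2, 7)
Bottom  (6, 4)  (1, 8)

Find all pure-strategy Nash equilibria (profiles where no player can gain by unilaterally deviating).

The unique pure-strategy Nash equilibrium is (Top, R).

Player 1 against L: payoffs 9, 5, 6 → best response Top.
Player 1 against R: payoffs 12, 2, 1 → best response Top.
Player 2 against Top: payoffs 0, 9 → best response R.
Player 2 against Middle: payoffs 8, 7 → best response L.
Player 2 against Bottom: payoffs 4, 8 → best response R.
Mutual best responses: (Top, R).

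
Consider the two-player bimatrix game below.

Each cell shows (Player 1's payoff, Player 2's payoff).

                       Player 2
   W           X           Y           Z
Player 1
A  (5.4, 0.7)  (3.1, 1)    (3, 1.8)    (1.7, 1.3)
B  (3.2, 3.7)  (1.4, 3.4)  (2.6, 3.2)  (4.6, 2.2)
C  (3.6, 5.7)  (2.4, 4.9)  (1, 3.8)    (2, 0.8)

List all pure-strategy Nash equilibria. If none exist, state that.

The unique pure-strategy Nash equilibrium is (A, Y).

For each strategy profile, look for a profitable unilateral deviation.
(A, W): Player 2 can switch to X (0.7 → 1). Not NE.
(A, X): Player 2 can switch to Y (1 → 1.8). Not NE.
(A, Y): Player 1 gets 3, best alternative 2.6; Player 2 gets 1.8, best alternative 1.3. No profitable deviation — NE.
(A, Z): Player 1 can switch to B (1.7 → 4.6). Not NE.
(B, W): Player 1 can switch to A (3.2 → 5.4). Not NE.
(B, X): Player 1 can switch to A (1.4 → 3.1). Not NE.
(B, Y): Player 1 can switch to A (2.6 → 3). Not NE.
(B, Z): Player 2 can switch to W (2.2 → 3.7). Not NE.
(C, W): Player 1 can switch to A (3.6 → 5.4). Not NE.
(The remaining 3 profiles each have a profitable deviation by the same check.)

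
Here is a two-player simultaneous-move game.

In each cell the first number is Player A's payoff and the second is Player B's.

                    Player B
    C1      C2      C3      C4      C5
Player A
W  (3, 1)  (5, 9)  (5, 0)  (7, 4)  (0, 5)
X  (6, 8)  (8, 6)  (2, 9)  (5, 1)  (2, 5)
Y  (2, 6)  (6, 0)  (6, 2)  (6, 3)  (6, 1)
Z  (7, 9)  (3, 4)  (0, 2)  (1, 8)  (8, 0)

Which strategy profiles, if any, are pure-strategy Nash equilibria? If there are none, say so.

(Z, C1)

(W, C1): Player A can switch to X (3 → 6). Not NE.
(W, C2): Player A can switch to X (5 → 8). Not NE.
(W, C3): Player A can switch to Y (5 → 6). Not NE.
(W, C4): Player B can switch to C2 (4 → 9). Not NE.
(W, C5): Player A can switch to X (0 → 2). Not NE.
(X, C1): Player A can switch to Z (6 → 7). Not NE.
(X, C2): Player B can switch to C1 (6 → 8). Not NE.
(X, C3): Player A can switch to W (2 → 5). Not NE.
(X, C4): Player A can switch to W (5 → 7). Not NE.
(X, C5): Player A can switch to Y (2 → 6). Not NE.
(Y, C1): Player A can switch to W (2 → 3). Not NE.
(Y, C2): Player A can switch to X (6 → 8). Not NE.
(Z, C1): Player A gets 7, best alternative 6; Player B gets 9, best alternative 8. No profitable deviation — NE.
(The remaining 7 profiles each have a profitable deviation by the same check.)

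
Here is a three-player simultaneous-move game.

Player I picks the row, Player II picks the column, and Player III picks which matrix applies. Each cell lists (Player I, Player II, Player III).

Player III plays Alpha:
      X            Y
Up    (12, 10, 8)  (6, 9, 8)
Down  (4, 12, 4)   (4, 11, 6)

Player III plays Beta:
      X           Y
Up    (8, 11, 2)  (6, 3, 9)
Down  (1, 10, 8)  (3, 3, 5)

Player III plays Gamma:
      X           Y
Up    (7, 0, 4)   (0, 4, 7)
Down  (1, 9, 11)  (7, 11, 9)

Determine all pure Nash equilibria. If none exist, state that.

(Up, X, Alpha): Player I gets 12, best alternative 4; Player II gets 10, best alternative 9; Player III gets 8, best alternative 4. No profitable deviation — NE.
(Up, X, Beta): Player III can switch to Alpha (2 → 8). Not NE.
(Up, X, Gamma): Player II can switch to Y (0 → 4). Not NE.
(Up, Y, Alpha): Player II can switch to X (9 → 10). Not NE.
(Up, Y, Beta): Player II can switch to X (3 → 11). Not NE.
(Up, Y, Gamma): Player I can switch to Down (0 → 7). Not NE.
(Down, X, Alpha): Player I can switch to Up (4 → 12). Not NE.
(Down, X, Beta): Player I can switch to Up (1 → 8). Not NE.
(Down, X, Gamma): Player I can switch to Up (1 → 7). Not NE.
(Down, Y, Gamma): Player I gets 7, best alternative 0; Player II gets 11, best alternative 9; Player III gets 9, best alternative 6. No profitable deviation — NE.
(The remaining 2 profiles each have a profitable deviation by the same check.)

The pure Nash equilibria are (Up, X, Alpha), (Down, Y, Gamma).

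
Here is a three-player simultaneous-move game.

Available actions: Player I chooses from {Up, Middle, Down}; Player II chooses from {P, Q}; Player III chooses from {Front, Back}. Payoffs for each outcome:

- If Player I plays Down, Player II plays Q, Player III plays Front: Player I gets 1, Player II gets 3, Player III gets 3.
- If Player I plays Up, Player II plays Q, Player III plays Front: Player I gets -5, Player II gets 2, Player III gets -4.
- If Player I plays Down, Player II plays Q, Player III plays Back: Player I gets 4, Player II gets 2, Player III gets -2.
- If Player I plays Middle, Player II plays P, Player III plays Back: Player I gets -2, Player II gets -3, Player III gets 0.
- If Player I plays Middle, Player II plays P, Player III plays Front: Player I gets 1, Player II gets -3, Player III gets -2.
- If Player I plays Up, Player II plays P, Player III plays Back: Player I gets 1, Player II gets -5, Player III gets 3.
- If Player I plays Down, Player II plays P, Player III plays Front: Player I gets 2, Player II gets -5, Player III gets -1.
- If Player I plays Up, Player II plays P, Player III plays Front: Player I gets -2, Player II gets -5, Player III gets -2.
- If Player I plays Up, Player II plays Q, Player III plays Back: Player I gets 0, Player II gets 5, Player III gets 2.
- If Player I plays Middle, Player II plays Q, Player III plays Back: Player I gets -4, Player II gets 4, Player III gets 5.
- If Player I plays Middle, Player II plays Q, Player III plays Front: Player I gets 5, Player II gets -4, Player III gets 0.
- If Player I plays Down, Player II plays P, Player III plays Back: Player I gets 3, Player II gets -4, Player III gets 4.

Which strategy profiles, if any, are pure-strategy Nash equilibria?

No pure-strategy Nash equilibrium.

Player I against (P, Front): payoffs -2, 1, 2 → best response Down.
Player I against (P, Back): payoffs 1, -2, 3 → best response Down.
Player I against (Q, Front): payoffs -5, 5, 1 → best response Middle.
Player I against (Q, Back): payoffs 0, -4, 4 → best response Down.
Player II against (Up, Front): payoffs -5, 2 → best response Q.
Player II against (Up, Back): payoffs -5, 5 → best response Q.
Player II against (Middle, Front): payoffs -3, -4 → best response P.
Player II against (Middle, Back): payoffs -3, 4 → best response Q.
Player II against (Down, Front): payoffs -5, 3 → best response Q.
Player II against (Down, Back): payoffs -4, 2 → best response Q.
Player III against (Up, P): payoffs -2, 3 → best response Back.
Player III against (Up, Q): payoffs -4, 2 → best response Back.
Player III against (Middle, P): payoffs -2, 0 → best response Back.
Player III against (Middle, Q): payoffs 0, 5 → best response Back.
Player III against (Down, P): payoffs -1, 4 → best response Back.
Player III against (Down, Q): payoffs 3, -2 → best response Front.
No profile is a mutual best response for all players.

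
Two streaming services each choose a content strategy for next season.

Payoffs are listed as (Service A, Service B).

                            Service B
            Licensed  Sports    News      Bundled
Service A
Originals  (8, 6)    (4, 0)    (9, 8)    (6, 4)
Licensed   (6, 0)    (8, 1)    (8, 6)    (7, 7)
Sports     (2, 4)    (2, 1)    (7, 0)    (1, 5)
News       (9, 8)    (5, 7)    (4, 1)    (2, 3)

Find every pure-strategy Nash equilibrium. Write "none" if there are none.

Pure-strategy Nash equilibria: (Originals, News); (Licensed, Bundled); (News, Licensed)

(Originals, Licensed): Service A can switch to News (8 → 9). Not NE.
(Originals, Sports): Service A can switch to Licensed (4 → 8). Not NE.
(Originals, News): Service A gets 9, best alternative 8; Service B gets 8, best alternative 6. No profitable deviation — NE.
(Originals, Bundled): Service A can switch to Licensed (6 → 7). Not NE.
(Licensed, Licensed): Service A can switch to Originals (6 → 8). Not NE.
(Licensed, Sports): Service B can switch to News (1 → 6). Not NE.
(Licensed, News): Service A can switch to Originals (8 → 9). Not NE.
(Licensed, Bundled): Service A gets 7, best alternative 6; Service B gets 7, best alternative 6. No profitable deviation — NE.
(Sports, Licensed): Service A can switch to Originals (2 → 8). Not NE.
(Sports, Sports): Service A can switch to Originals (2 → 4). Not NE.
(News, Licensed): Service A gets 9, best alternative 8; Service B gets 8, best alternative 7. No profitable deviation — NE.
(The remaining 5 profiles each have a profitable deviation by the same check.)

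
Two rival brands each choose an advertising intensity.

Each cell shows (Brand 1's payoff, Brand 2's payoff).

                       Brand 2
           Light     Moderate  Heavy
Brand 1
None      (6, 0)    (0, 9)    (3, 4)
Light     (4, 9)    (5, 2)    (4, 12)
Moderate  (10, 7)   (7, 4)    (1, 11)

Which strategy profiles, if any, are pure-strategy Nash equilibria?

Brand 1 against Light: payoffs 6, 4, 10 → best response Moderate.
Brand 1 against Moderate: payoffs 0, 5, 7 → best response Moderate.
Brand 1 against Heavy: payoffs 3, 4, 1 → best response Light.
Brand 2 against None: payoffs 0, 9, 4 → best response Moderate.
Brand 2 against Light: payoffs 9, 2, 12 → best response Heavy.
Brand 2 against Moderate: payoffs 7, 4, 11 → best response Heavy.
Mutual best responses: (Light, Heavy).

Pure NE: (Light, Heavy)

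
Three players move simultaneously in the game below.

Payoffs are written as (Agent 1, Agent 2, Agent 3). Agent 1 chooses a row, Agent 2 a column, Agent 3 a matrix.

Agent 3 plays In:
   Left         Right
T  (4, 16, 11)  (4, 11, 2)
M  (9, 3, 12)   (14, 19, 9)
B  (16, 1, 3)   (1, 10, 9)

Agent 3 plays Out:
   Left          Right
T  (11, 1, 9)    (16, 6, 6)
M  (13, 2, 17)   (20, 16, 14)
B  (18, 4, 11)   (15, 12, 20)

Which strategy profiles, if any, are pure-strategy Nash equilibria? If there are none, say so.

(T, Left, In): Agent 1 can switch to M (4 → 9). Not NE.
(T, Left, Out): Agent 1 can switch to M (11 → 13). Not NE.
(T, Right, In): Agent 1 can switch to M (4 → 14). Not NE.
(T, Right, Out): Agent 1 can switch to M (16 → 20). Not NE.
(M, Left, In): Agent 1 can switch to B (9 → 16). Not NE.
(M, Left, Out): Agent 1 can switch to B (13 → 18). Not NE.
(M, Right, Out): Agent 1 gets 20, best alternative 16; Agent 2 gets 16, best alternative 2; Agent 3 gets 14, best alternative 9. No profitable deviation — NE.
(The remaining 5 profiles each have a profitable deviation by the same check.)

(M, Right, Out)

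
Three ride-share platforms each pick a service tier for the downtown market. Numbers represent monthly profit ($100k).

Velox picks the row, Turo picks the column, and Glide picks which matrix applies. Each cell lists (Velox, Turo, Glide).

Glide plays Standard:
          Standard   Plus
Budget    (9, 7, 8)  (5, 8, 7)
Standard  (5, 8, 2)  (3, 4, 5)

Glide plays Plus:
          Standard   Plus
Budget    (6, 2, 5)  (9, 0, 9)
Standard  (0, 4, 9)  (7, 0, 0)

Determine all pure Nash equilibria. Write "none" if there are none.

Velox against (Standard, Standard): payoffs 9, 5 → best response Budget.
Velox against (Standard, Plus): payoffs 6, 0 → best response Budget.
Velox against (Plus, Standard): payoffs 5, 3 → best response Budget.
Velox against (Plus, Plus): payoffs 9, 7 → best response Budget.
Turo against (Budget, Standard): payoffs 7, 8 → best response Plus.
Turo against (Budget, Plus): payoffs 2, 0 → best response Standard.
Turo against (Standard, Standard): payoffs 8, 4 → best response Standard.
Turo against (Standard, Plus): payoffs 4, 0 → best response Standard.
Glide against (Budget, Standard): payoffs 8, 5 → best response Standard.
Glide against (Budget, Plus): payoffs 7, 9 → best response Plus.
Glide against (Standard, Standard): payoffs 2, 9 → best response Plus.
Glide against (Standard, Plus): payoffs 5, 0 → best response Standard.
No profile is a mutual best response for all players.

No pure-strategy Nash equilibrium.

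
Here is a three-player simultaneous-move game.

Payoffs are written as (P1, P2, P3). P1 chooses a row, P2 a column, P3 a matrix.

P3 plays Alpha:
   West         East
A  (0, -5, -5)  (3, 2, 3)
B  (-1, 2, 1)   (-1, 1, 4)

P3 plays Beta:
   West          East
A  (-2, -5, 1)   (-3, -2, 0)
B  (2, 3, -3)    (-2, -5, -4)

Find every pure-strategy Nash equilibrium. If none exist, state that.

The unique pure-strategy Nash equilibrium is (A, East, Alpha).

P1 against (West, Alpha): payoffs 0, -1 → best response A.
P1 against (West, Beta): payoffs -2, 2 → best response B.
P1 against (East, Alpha): payoffs 3, -1 → best response A.
P1 against (East, Beta): payoffs -3, -2 → best response B.
P2 against (A, Alpha): payoffs -5, 2 → best response East.
P2 against (A, Beta): payoffs -5, -2 → best response East.
P2 against (B, Alpha): payoffs 2, 1 → best response West.
P2 against (B, Beta): payoffs 3, -5 → best response West.
P3 against (A, West): payoffs -5, 1 → best response Beta.
P3 against (A, East): payoffs 3, 0 → best response Alpha.
P3 against (B, West): payoffs 1, -3 → best response Alpha.
P3 against (B, East): payoffs 4, -4 → best response Alpha.
Mutual best responses: (A, East, Alpha).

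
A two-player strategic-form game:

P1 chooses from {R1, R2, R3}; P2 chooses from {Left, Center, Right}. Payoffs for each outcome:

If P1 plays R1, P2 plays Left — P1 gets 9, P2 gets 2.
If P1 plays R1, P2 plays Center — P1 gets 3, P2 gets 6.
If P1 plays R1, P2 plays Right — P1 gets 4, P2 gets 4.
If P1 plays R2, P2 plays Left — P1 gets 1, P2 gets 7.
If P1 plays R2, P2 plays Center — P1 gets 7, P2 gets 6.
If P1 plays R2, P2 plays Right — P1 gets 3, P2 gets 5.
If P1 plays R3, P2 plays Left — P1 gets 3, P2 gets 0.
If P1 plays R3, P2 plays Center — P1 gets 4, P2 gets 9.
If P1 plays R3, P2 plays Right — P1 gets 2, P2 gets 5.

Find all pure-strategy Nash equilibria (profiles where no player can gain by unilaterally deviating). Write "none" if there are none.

P1 against Left: payoffs 9, 1, 3 → best response R1.
P1 against Center: payoffs 3, 7, 4 → best response R2.
P1 against Right: payoffs 4, 3, 2 → best response R1.
P2 against R1: payoffs 2, 6, 4 → best response Center.
P2 against R2: payoffs 7, 6, 5 → best response Left.
P2 against R3: payoffs 0, 9, 5 → best response Center.
No profile is a mutual best response for all players.

No pure-strategy Nash equilibrium.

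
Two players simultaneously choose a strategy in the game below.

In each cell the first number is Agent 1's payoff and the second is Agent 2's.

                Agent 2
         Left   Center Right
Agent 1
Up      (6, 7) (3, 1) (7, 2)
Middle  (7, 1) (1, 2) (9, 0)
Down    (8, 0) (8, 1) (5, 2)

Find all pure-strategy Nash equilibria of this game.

Agent 1 against Left: payoffs 6, 7, 8 → best response Down.
Agent 1 against Center: payoffs 3, 1, 8 → best response Down.
Agent 1 against Right: payoffs 7, 9, 5 → best response Middle.
Agent 2 against Up: payoffs 7, 1, 2 → best response Left.
Agent 2 against Middle: payoffs 1, 2, 0 → best response Center.
Agent 2 against Down: payoffs 0, 1, 2 → best response Right.
No profile is a mutual best response for all players.

There is no pure-strategy Nash equilibrium.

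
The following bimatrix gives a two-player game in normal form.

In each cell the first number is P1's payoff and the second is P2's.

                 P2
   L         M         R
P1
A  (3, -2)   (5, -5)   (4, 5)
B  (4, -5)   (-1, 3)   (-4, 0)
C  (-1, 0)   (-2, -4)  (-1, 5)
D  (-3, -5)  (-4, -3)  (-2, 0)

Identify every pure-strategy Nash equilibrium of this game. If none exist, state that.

(A, R)

(A, L): P1 can switch to B (3 → 4). Not NE.
(A, M): P2 can switch to L (-5 → -2). Not NE.
(A, R): P1 gets 4, best alternative -1; P2 gets 5, best alternative -2. No profitable deviation — NE.
(B, L): P2 can switch to M (-5 → 3). Not NE.
(B, M): P1 can switch to A (-1 → 5). Not NE.
(B, R): P1 can switch to A (-4 → 4). Not NE.
(C, L): P1 can switch to A (-1 → 3). Not NE.
(C, M): P1 can switch to A (-2 → 5). Not NE.
(C, R): P1 can switch to A (-1 → 4). Not NE.
(D, L): P1 can switch to A (-3 → 3). Not NE.
(D, M): P1 can switch to A (-4 → 5). Not NE.
(D, R): P1 can switch to A (-2 → 4). Not NE.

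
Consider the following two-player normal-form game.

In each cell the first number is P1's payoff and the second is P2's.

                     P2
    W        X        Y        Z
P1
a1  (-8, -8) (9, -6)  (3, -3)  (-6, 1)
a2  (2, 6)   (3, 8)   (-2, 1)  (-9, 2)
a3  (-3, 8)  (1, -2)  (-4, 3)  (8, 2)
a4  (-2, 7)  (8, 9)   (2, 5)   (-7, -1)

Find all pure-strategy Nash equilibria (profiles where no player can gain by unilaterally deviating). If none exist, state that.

This game has no pure Nash equilibrium.

P1 against W: payoffs -8, 2, -3, -2 → best response a2.
P1 against X: payoffs 9, 3, 1, 8 → best response a1.
P1 against Y: payoffs 3, -2, -4, 2 → best response a1.
P1 against Z: payoffs -6, -9, 8, -7 → best response a3.
P2 against a1: payoffs -8, -6, -3, 1 → best response Z.
P2 against a2: payoffs 6, 8, 1, 2 → best response X.
P2 against a3: payoffs 8, -2, 3, 2 → best response W.
P2 against a4: payoffs 7, 9, 5, -1 → best response X.
No profile is a mutual best response for all players.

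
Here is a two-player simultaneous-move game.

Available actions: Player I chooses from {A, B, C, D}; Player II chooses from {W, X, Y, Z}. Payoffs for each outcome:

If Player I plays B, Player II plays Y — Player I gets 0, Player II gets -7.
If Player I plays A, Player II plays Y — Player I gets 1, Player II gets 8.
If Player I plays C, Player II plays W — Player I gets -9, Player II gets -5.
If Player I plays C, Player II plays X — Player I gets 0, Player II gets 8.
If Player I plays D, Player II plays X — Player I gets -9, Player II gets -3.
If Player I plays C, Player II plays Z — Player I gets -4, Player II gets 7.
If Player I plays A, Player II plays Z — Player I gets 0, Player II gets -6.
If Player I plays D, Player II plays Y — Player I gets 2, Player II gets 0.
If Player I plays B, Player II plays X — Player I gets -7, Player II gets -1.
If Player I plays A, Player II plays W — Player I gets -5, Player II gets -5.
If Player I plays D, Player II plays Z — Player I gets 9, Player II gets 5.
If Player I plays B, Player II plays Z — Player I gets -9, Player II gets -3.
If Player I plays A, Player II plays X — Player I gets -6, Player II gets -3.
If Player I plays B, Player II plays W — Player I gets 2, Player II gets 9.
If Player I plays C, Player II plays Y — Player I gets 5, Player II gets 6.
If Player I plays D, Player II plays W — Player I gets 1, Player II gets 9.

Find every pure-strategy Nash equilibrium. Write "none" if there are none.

Player I against W: payoffs -5, 2, -9, 1 → best response B.
Player I against X: payoffs -6, -7, 0, -9 → best response C.
Player I against Y: payoffs 1, 0, 5, 2 → best response C.
Player I against Z: payoffs 0, -9, -4, 9 → best response D.
Player II against A: payoffs -5, -3, 8, -6 → best response Y.
Player II against B: payoffs 9, -1, -7, -3 → best response W.
Player II against C: payoffs -5, 8, 6, 7 → best response X.
Player II against D: payoffs 9, -3, 0, 5 → best response W.
Mutual best responses: (B, W); (C, X).

Pure-strategy Nash equilibria: (B, W), (C, X)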